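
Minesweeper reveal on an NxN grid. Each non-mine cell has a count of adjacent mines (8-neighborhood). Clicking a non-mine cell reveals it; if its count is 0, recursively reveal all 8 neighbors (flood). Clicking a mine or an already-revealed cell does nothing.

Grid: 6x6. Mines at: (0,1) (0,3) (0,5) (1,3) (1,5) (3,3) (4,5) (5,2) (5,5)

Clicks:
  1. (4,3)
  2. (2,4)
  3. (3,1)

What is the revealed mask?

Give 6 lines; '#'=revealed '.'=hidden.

Answer: ......
###...
###.#.
###...
####..
##....

Derivation:
Click 1 (4,3) count=2: revealed 1 new [(4,3)] -> total=1
Click 2 (2,4) count=3: revealed 1 new [(2,4)] -> total=2
Click 3 (3,1) count=0: revealed 14 new [(1,0) (1,1) (1,2) (2,0) (2,1) (2,2) (3,0) (3,1) (3,2) (4,0) (4,1) (4,2) (5,0) (5,1)] -> total=16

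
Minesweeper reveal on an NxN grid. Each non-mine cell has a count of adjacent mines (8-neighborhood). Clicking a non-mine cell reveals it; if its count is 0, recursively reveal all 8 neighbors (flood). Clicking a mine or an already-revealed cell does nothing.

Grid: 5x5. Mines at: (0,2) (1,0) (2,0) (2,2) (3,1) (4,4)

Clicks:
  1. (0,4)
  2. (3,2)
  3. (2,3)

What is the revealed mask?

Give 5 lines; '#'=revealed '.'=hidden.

Click 1 (0,4) count=0: revealed 8 new [(0,3) (0,4) (1,3) (1,4) (2,3) (2,4) (3,3) (3,4)] -> total=8
Click 2 (3,2) count=2: revealed 1 new [(3,2)] -> total=9
Click 3 (2,3) count=1: revealed 0 new [(none)] -> total=9

Answer: ...##
...##
...##
..###
.....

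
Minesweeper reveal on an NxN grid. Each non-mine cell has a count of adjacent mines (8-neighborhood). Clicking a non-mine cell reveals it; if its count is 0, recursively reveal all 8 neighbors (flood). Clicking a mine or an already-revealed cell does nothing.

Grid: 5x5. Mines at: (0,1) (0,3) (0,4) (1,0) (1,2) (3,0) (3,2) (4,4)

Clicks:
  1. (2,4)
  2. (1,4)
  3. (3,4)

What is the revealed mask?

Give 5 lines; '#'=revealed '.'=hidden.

Answer: .....
...##
...##
...##
.....

Derivation:
Click 1 (2,4) count=0: revealed 6 new [(1,3) (1,4) (2,3) (2,4) (3,3) (3,4)] -> total=6
Click 2 (1,4) count=2: revealed 0 new [(none)] -> total=6
Click 3 (3,4) count=1: revealed 0 new [(none)] -> total=6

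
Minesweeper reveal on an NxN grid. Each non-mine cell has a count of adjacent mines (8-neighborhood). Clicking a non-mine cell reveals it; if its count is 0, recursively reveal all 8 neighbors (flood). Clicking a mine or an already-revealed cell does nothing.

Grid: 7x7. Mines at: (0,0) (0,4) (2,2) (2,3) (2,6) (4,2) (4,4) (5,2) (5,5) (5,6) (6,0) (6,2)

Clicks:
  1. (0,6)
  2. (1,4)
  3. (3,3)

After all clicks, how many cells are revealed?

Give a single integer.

Answer: 6

Derivation:
Click 1 (0,6) count=0: revealed 4 new [(0,5) (0,6) (1,5) (1,6)] -> total=4
Click 2 (1,4) count=2: revealed 1 new [(1,4)] -> total=5
Click 3 (3,3) count=4: revealed 1 new [(3,3)] -> total=6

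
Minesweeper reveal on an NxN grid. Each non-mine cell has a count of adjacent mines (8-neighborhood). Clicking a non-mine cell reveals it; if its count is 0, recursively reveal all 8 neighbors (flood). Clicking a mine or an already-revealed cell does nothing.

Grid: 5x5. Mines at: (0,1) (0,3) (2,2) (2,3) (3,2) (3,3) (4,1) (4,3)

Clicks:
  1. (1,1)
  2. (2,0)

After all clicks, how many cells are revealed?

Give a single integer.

Click 1 (1,1) count=2: revealed 1 new [(1,1)] -> total=1
Click 2 (2,0) count=0: revealed 5 new [(1,0) (2,0) (2,1) (3,0) (3,1)] -> total=6

Answer: 6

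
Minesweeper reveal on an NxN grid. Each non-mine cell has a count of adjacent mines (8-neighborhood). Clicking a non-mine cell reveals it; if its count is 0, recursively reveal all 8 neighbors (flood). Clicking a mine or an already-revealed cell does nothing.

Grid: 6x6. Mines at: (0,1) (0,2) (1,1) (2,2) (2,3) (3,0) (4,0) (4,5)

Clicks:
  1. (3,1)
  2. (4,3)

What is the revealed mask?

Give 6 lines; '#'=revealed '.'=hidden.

Answer: ......
......
......
.####.
.####.
.####.

Derivation:
Click 1 (3,1) count=3: revealed 1 new [(3,1)] -> total=1
Click 2 (4,3) count=0: revealed 11 new [(3,2) (3,3) (3,4) (4,1) (4,2) (4,3) (4,4) (5,1) (5,2) (5,3) (5,4)] -> total=12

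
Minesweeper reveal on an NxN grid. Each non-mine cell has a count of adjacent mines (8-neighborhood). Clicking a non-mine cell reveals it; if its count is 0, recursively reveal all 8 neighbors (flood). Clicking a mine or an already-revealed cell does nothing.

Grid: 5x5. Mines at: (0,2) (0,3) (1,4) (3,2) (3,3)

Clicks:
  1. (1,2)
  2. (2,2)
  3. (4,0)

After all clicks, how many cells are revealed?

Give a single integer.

Click 1 (1,2) count=2: revealed 1 new [(1,2)] -> total=1
Click 2 (2,2) count=2: revealed 1 new [(2,2)] -> total=2
Click 3 (4,0) count=0: revealed 10 new [(0,0) (0,1) (1,0) (1,1) (2,0) (2,1) (3,0) (3,1) (4,0) (4,1)] -> total=12

Answer: 12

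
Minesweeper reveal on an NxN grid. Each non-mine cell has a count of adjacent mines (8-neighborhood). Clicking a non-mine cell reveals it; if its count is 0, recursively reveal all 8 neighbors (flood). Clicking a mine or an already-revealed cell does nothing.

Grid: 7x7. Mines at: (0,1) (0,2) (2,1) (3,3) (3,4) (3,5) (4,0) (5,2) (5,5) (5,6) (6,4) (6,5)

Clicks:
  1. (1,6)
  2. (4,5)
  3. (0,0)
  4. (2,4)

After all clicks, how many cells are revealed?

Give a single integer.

Click 1 (1,6) count=0: revealed 12 new [(0,3) (0,4) (0,5) (0,6) (1,3) (1,4) (1,5) (1,6) (2,3) (2,4) (2,5) (2,6)] -> total=12
Click 2 (4,5) count=4: revealed 1 new [(4,5)] -> total=13
Click 3 (0,0) count=1: revealed 1 new [(0,0)] -> total=14
Click 4 (2,4) count=3: revealed 0 new [(none)] -> total=14

Answer: 14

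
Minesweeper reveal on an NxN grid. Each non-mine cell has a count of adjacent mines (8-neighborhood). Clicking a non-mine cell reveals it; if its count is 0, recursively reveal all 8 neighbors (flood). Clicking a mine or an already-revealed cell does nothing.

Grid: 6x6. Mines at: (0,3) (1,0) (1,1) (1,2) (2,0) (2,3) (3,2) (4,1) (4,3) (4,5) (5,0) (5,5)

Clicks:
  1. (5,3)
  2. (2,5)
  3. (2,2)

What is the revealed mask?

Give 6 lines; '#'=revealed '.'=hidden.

Click 1 (5,3) count=1: revealed 1 new [(5,3)] -> total=1
Click 2 (2,5) count=0: revealed 8 new [(0,4) (0,5) (1,4) (1,5) (2,4) (2,5) (3,4) (3,5)] -> total=9
Click 3 (2,2) count=4: revealed 1 new [(2,2)] -> total=10

Answer: ....##
....##
..#.##
....##
......
...#..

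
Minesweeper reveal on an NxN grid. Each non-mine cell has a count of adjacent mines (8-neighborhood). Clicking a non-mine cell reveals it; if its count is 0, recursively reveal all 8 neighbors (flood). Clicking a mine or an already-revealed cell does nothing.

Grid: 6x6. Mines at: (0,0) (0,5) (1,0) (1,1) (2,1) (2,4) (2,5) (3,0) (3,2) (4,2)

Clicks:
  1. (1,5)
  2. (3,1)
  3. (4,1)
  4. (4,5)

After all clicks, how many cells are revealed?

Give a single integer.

Click 1 (1,5) count=3: revealed 1 new [(1,5)] -> total=1
Click 2 (3,1) count=4: revealed 1 new [(3,1)] -> total=2
Click 3 (4,1) count=3: revealed 1 new [(4,1)] -> total=3
Click 4 (4,5) count=0: revealed 9 new [(3,3) (3,4) (3,5) (4,3) (4,4) (4,5) (5,3) (5,4) (5,5)] -> total=12

Answer: 12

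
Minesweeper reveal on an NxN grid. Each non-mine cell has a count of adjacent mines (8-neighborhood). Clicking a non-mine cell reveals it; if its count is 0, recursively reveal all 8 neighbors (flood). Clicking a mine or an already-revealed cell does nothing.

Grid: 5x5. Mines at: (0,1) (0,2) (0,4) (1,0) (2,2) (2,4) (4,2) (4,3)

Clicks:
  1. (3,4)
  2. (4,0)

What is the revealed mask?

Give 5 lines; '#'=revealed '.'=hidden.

Click 1 (3,4) count=2: revealed 1 new [(3,4)] -> total=1
Click 2 (4,0) count=0: revealed 6 new [(2,0) (2,1) (3,0) (3,1) (4,0) (4,1)] -> total=7

Answer: .....
.....
##...
##..#
##...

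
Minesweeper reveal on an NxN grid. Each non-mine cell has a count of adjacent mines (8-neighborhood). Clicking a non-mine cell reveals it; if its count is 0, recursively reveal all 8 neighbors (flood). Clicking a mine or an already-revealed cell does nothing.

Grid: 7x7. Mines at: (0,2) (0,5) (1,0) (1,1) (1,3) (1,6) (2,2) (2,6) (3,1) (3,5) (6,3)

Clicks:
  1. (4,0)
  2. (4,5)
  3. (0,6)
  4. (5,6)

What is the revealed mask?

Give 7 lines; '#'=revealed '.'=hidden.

Click 1 (4,0) count=1: revealed 1 new [(4,0)] -> total=1
Click 2 (4,5) count=1: revealed 1 new [(4,5)] -> total=2
Click 3 (0,6) count=2: revealed 1 new [(0,6)] -> total=3
Click 4 (5,6) count=0: revealed 8 new [(4,4) (4,6) (5,4) (5,5) (5,6) (6,4) (6,5) (6,6)] -> total=11

Answer: ......#
.......
.......
.......
#...###
....###
....###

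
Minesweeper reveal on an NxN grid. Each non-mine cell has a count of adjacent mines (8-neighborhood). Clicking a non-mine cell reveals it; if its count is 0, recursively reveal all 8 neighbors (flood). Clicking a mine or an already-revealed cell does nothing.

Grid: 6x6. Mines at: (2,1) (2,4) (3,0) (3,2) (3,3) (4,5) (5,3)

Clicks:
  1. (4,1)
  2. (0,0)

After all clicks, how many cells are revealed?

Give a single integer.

Click 1 (4,1) count=2: revealed 1 new [(4,1)] -> total=1
Click 2 (0,0) count=0: revealed 12 new [(0,0) (0,1) (0,2) (0,3) (0,4) (0,5) (1,0) (1,1) (1,2) (1,3) (1,4) (1,5)] -> total=13

Answer: 13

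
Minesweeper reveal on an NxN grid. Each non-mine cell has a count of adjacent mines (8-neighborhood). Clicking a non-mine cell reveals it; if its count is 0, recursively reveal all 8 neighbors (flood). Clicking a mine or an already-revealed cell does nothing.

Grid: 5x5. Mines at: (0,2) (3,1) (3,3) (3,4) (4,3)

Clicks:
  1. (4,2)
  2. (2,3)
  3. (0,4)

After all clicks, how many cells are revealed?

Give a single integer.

Click 1 (4,2) count=3: revealed 1 new [(4,2)] -> total=1
Click 2 (2,3) count=2: revealed 1 new [(2,3)] -> total=2
Click 3 (0,4) count=0: revealed 5 new [(0,3) (0,4) (1,3) (1,4) (2,4)] -> total=7

Answer: 7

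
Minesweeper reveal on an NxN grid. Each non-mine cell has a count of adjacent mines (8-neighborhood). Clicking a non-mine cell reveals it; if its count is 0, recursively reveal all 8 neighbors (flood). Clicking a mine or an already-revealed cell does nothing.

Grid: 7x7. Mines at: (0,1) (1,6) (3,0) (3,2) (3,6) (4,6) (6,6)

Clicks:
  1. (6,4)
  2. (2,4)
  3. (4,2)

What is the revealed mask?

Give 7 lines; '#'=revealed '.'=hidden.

Click 1 (6,4) count=0: revealed 33 new [(0,2) (0,3) (0,4) (0,5) (1,2) (1,3) (1,4) (1,5) (2,2) (2,3) (2,4) (2,5) (3,3) (3,4) (3,5) (4,0) (4,1) (4,2) (4,3) (4,4) (4,5) (5,0) (5,1) (5,2) (5,3) (5,4) (5,5) (6,0) (6,1) (6,2) (6,3) (6,4) (6,5)] -> total=33
Click 2 (2,4) count=0: revealed 0 new [(none)] -> total=33
Click 3 (4,2) count=1: revealed 0 new [(none)] -> total=33

Answer: ..####.
..####.
..####.
...###.
######.
######.
######.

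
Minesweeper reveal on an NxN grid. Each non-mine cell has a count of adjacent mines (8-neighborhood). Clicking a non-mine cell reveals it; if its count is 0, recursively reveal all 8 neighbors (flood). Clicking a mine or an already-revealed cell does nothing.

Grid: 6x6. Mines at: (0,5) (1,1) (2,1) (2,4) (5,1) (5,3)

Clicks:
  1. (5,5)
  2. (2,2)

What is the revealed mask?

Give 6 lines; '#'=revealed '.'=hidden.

Click 1 (5,5) count=0: revealed 6 new [(3,4) (3,5) (4,4) (4,5) (5,4) (5,5)] -> total=6
Click 2 (2,2) count=2: revealed 1 new [(2,2)] -> total=7

Answer: ......
......
..#...
....##
....##
....##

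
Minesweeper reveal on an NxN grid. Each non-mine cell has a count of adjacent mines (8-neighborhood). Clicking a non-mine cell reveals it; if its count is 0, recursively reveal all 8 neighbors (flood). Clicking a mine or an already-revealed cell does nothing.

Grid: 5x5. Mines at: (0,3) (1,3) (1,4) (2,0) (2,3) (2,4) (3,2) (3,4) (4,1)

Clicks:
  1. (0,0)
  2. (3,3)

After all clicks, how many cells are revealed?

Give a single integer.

Answer: 7

Derivation:
Click 1 (0,0) count=0: revealed 6 new [(0,0) (0,1) (0,2) (1,0) (1,1) (1,2)] -> total=6
Click 2 (3,3) count=4: revealed 1 new [(3,3)] -> total=7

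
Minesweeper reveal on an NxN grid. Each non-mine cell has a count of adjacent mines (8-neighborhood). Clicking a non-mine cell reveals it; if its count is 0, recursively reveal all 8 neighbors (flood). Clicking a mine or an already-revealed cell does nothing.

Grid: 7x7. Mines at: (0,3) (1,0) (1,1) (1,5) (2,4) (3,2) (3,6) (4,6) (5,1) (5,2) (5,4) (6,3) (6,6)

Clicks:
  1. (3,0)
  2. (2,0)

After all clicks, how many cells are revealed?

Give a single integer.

Click 1 (3,0) count=0: revealed 6 new [(2,0) (2,1) (3,0) (3,1) (4,0) (4,1)] -> total=6
Click 2 (2,0) count=2: revealed 0 new [(none)] -> total=6

Answer: 6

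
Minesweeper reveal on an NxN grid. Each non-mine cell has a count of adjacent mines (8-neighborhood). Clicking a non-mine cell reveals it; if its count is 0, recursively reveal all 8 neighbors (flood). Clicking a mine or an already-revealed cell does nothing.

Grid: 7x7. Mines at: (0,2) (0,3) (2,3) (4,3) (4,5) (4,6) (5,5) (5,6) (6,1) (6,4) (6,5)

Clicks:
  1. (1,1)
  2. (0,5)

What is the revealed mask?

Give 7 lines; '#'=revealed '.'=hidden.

Answer: ....###
.#..###
....###
....###
.......
.......
.......

Derivation:
Click 1 (1,1) count=1: revealed 1 new [(1,1)] -> total=1
Click 2 (0,5) count=0: revealed 12 new [(0,4) (0,5) (0,6) (1,4) (1,5) (1,6) (2,4) (2,5) (2,6) (3,4) (3,5) (3,6)] -> total=13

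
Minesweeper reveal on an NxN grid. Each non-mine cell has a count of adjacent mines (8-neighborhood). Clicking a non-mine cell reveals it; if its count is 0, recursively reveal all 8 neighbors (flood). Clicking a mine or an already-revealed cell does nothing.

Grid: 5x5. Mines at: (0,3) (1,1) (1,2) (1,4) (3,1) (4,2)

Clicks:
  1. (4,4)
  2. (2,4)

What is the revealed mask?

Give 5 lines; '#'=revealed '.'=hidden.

Click 1 (4,4) count=0: revealed 6 new [(2,3) (2,4) (3,3) (3,4) (4,3) (4,4)] -> total=6
Click 2 (2,4) count=1: revealed 0 new [(none)] -> total=6

Answer: .....
.....
...##
...##
...##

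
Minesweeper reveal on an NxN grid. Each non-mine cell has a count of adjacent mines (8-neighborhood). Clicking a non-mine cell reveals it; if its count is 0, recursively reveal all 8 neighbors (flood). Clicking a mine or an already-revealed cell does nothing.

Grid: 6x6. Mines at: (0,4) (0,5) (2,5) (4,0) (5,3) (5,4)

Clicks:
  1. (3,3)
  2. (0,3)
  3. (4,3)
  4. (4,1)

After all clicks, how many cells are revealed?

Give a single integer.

Click 1 (3,3) count=0: revealed 23 new [(0,0) (0,1) (0,2) (0,3) (1,0) (1,1) (1,2) (1,3) (1,4) (2,0) (2,1) (2,2) (2,3) (2,4) (3,0) (3,1) (3,2) (3,3) (3,4) (4,1) (4,2) (4,3) (4,4)] -> total=23
Click 2 (0,3) count=1: revealed 0 new [(none)] -> total=23
Click 3 (4,3) count=2: revealed 0 new [(none)] -> total=23
Click 4 (4,1) count=1: revealed 0 new [(none)] -> total=23

Answer: 23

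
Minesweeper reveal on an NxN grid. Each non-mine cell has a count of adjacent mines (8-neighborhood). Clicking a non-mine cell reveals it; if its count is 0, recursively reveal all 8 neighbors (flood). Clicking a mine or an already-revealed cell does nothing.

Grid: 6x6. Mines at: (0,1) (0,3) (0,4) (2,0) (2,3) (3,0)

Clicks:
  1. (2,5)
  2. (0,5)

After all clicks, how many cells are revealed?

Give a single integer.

Click 1 (2,5) count=0: revealed 21 new [(1,4) (1,5) (2,4) (2,5) (3,1) (3,2) (3,3) (3,4) (3,5) (4,0) (4,1) (4,2) (4,3) (4,4) (4,5) (5,0) (5,1) (5,2) (5,3) (5,4) (5,5)] -> total=21
Click 2 (0,5) count=1: revealed 1 new [(0,5)] -> total=22

Answer: 22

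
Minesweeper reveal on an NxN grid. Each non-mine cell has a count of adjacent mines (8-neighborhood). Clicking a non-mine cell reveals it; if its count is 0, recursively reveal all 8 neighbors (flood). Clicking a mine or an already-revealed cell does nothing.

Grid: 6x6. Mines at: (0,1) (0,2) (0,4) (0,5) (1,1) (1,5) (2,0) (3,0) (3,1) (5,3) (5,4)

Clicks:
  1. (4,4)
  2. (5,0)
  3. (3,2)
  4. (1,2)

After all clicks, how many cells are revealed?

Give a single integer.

Answer: 9

Derivation:
Click 1 (4,4) count=2: revealed 1 new [(4,4)] -> total=1
Click 2 (5,0) count=0: revealed 6 new [(4,0) (4,1) (4,2) (5,0) (5,1) (5,2)] -> total=7
Click 3 (3,2) count=1: revealed 1 new [(3,2)] -> total=8
Click 4 (1,2) count=3: revealed 1 new [(1,2)] -> total=9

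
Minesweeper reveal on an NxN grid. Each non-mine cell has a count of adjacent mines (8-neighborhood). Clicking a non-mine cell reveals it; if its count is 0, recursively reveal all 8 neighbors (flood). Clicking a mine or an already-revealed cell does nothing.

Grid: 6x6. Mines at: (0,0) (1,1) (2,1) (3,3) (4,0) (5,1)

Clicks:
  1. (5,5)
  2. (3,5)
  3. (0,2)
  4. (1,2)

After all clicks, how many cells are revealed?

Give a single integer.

Click 1 (5,5) count=0: revealed 22 new [(0,2) (0,3) (0,4) (0,5) (1,2) (1,3) (1,4) (1,5) (2,2) (2,3) (2,4) (2,5) (3,4) (3,5) (4,2) (4,3) (4,4) (4,5) (5,2) (5,3) (5,4) (5,5)] -> total=22
Click 2 (3,5) count=0: revealed 0 new [(none)] -> total=22
Click 3 (0,2) count=1: revealed 0 new [(none)] -> total=22
Click 4 (1,2) count=2: revealed 0 new [(none)] -> total=22

Answer: 22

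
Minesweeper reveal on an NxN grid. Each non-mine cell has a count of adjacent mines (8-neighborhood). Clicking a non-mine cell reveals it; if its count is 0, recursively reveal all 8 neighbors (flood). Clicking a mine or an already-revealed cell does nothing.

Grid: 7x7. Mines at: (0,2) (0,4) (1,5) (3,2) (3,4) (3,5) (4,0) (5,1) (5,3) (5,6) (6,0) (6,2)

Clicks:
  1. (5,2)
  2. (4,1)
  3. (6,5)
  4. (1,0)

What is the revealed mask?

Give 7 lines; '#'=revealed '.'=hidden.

Answer: ##.....
##.....
##.....
##.....
.#.....
..#....
.....#.

Derivation:
Click 1 (5,2) count=3: revealed 1 new [(5,2)] -> total=1
Click 2 (4,1) count=3: revealed 1 new [(4,1)] -> total=2
Click 3 (6,5) count=1: revealed 1 new [(6,5)] -> total=3
Click 4 (1,0) count=0: revealed 8 new [(0,0) (0,1) (1,0) (1,1) (2,0) (2,1) (3,0) (3,1)] -> total=11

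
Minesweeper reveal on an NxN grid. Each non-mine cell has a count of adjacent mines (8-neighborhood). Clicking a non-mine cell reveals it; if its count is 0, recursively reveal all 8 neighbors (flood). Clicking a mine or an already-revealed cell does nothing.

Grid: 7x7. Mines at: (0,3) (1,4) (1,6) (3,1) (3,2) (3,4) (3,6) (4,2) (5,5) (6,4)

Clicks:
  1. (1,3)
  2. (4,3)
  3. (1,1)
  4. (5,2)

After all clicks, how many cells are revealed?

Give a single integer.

Answer: 12

Derivation:
Click 1 (1,3) count=2: revealed 1 new [(1,3)] -> total=1
Click 2 (4,3) count=3: revealed 1 new [(4,3)] -> total=2
Click 3 (1,1) count=0: revealed 9 new [(0,0) (0,1) (0,2) (1,0) (1,1) (1,2) (2,0) (2,1) (2,2)] -> total=11
Click 4 (5,2) count=1: revealed 1 new [(5,2)] -> total=12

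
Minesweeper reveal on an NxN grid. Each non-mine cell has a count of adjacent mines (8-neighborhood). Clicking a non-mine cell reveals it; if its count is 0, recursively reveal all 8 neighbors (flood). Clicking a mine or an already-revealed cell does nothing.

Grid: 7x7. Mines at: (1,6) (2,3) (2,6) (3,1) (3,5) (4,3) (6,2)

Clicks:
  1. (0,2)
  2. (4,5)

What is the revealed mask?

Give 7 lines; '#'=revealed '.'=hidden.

Click 1 (0,2) count=0: revealed 15 new [(0,0) (0,1) (0,2) (0,3) (0,4) (0,5) (1,0) (1,1) (1,2) (1,3) (1,4) (1,5) (2,0) (2,1) (2,2)] -> total=15
Click 2 (4,5) count=1: revealed 1 new [(4,5)] -> total=16

Answer: ######.
######.
###....
.......
.....#.
.......
.......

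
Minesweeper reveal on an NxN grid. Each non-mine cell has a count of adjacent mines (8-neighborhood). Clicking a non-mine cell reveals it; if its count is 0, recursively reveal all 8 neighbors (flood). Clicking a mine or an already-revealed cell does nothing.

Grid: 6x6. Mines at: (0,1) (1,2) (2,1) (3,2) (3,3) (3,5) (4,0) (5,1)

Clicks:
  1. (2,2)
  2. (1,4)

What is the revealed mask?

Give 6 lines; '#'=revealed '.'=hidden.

Answer: ...###
...###
..####
......
......
......

Derivation:
Click 1 (2,2) count=4: revealed 1 new [(2,2)] -> total=1
Click 2 (1,4) count=0: revealed 9 new [(0,3) (0,4) (0,5) (1,3) (1,4) (1,5) (2,3) (2,4) (2,5)] -> total=10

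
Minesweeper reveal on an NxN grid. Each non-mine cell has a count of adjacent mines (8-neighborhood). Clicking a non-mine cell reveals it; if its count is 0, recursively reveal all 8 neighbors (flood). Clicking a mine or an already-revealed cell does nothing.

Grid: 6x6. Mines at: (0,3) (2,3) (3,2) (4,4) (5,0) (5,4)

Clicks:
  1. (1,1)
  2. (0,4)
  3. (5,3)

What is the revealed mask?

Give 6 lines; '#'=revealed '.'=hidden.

Click 1 (1,1) count=0: revealed 13 new [(0,0) (0,1) (0,2) (1,0) (1,1) (1,2) (2,0) (2,1) (2,2) (3,0) (3,1) (4,0) (4,1)] -> total=13
Click 2 (0,4) count=1: revealed 1 new [(0,4)] -> total=14
Click 3 (5,3) count=2: revealed 1 new [(5,3)] -> total=15

Answer: ###.#.
###...
###...
##....
##....
...#..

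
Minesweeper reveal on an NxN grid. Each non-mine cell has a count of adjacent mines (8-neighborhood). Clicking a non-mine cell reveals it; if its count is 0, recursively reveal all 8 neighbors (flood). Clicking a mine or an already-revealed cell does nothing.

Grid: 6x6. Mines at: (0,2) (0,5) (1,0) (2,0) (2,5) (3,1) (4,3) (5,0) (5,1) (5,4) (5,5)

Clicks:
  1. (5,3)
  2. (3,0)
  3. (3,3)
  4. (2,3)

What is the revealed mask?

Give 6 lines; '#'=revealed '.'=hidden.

Click 1 (5,3) count=2: revealed 1 new [(5,3)] -> total=1
Click 2 (3,0) count=2: revealed 1 new [(3,0)] -> total=2
Click 3 (3,3) count=1: revealed 1 new [(3,3)] -> total=3
Click 4 (2,3) count=0: revealed 8 new [(1,2) (1,3) (1,4) (2,2) (2,3) (2,4) (3,2) (3,4)] -> total=11

Answer: ......
..###.
..###.
#.###.
......
...#..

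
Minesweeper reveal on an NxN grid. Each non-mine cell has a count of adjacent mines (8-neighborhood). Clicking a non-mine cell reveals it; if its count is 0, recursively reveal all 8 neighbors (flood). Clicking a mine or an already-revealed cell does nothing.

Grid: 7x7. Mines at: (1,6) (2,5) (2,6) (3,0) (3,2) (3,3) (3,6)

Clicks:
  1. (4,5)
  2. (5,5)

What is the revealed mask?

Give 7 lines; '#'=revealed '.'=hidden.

Click 1 (4,5) count=1: revealed 1 new [(4,5)] -> total=1
Click 2 (5,5) count=0: revealed 20 new [(4,0) (4,1) (4,2) (4,3) (4,4) (4,6) (5,0) (5,1) (5,2) (5,3) (5,4) (5,5) (5,6) (6,0) (6,1) (6,2) (6,3) (6,4) (6,5) (6,6)] -> total=21

Answer: .......
.......
.......
.......
#######
#######
#######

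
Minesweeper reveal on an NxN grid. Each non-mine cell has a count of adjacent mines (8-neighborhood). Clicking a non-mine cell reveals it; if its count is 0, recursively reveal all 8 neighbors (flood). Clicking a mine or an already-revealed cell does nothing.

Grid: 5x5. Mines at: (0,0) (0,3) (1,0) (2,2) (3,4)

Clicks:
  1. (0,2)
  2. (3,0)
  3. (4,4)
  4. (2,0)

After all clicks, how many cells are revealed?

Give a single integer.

Answer: 12

Derivation:
Click 1 (0,2) count=1: revealed 1 new [(0,2)] -> total=1
Click 2 (3,0) count=0: revealed 10 new [(2,0) (2,1) (3,0) (3,1) (3,2) (3,3) (4,0) (4,1) (4,2) (4,3)] -> total=11
Click 3 (4,4) count=1: revealed 1 new [(4,4)] -> total=12
Click 4 (2,0) count=1: revealed 0 new [(none)] -> total=12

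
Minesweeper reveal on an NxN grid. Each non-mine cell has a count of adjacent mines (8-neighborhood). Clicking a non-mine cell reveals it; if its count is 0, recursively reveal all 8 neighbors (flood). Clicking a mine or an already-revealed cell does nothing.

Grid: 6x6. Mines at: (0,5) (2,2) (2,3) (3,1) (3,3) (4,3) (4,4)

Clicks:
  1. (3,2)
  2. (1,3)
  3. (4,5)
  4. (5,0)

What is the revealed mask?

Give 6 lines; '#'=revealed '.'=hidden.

Answer: ......
...#..
......
..#...
###..#
###...

Derivation:
Click 1 (3,2) count=5: revealed 1 new [(3,2)] -> total=1
Click 2 (1,3) count=2: revealed 1 new [(1,3)] -> total=2
Click 3 (4,5) count=1: revealed 1 new [(4,5)] -> total=3
Click 4 (5,0) count=0: revealed 6 new [(4,0) (4,1) (4,2) (5,0) (5,1) (5,2)] -> total=9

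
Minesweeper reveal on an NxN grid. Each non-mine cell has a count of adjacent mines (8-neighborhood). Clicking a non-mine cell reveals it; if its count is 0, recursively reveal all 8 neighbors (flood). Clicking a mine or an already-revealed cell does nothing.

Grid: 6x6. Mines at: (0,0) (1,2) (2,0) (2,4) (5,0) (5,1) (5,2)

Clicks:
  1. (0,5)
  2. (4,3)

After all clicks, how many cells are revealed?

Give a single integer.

Click 1 (0,5) count=0: revealed 6 new [(0,3) (0,4) (0,5) (1,3) (1,4) (1,5)] -> total=6
Click 2 (4,3) count=1: revealed 1 new [(4,3)] -> total=7

Answer: 7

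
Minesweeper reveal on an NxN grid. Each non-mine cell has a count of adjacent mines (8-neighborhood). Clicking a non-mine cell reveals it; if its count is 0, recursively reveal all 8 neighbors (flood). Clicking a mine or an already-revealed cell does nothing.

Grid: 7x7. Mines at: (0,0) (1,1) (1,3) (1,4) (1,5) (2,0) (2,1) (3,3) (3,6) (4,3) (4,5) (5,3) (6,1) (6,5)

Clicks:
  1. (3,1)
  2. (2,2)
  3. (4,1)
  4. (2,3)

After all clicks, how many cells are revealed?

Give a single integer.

Click 1 (3,1) count=2: revealed 1 new [(3,1)] -> total=1
Click 2 (2,2) count=4: revealed 1 new [(2,2)] -> total=2
Click 3 (4,1) count=0: revealed 8 new [(3,0) (3,2) (4,0) (4,1) (4,2) (5,0) (5,1) (5,2)] -> total=10
Click 4 (2,3) count=3: revealed 1 new [(2,3)] -> total=11

Answer: 11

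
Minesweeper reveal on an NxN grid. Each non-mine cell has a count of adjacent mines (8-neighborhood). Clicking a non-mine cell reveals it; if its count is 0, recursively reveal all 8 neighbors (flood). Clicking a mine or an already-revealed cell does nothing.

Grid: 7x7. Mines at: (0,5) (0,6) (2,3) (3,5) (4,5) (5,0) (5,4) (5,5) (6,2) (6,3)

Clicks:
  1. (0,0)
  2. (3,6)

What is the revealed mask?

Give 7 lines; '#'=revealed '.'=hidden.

Answer: #####..
#####..
###....
####..#
####...
.###...
.......

Derivation:
Click 1 (0,0) count=0: revealed 24 new [(0,0) (0,1) (0,2) (0,3) (0,4) (1,0) (1,1) (1,2) (1,3) (1,4) (2,0) (2,1) (2,2) (3,0) (3,1) (3,2) (3,3) (4,0) (4,1) (4,2) (4,3) (5,1) (5,2) (5,3)] -> total=24
Click 2 (3,6) count=2: revealed 1 new [(3,6)] -> total=25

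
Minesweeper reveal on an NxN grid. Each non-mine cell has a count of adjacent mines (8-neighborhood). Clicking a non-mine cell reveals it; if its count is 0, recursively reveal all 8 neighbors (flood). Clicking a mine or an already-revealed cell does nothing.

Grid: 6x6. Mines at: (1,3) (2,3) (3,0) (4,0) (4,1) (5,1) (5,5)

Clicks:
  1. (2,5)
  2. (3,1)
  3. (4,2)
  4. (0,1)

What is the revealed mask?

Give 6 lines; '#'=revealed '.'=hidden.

Click 1 (2,5) count=0: revealed 10 new [(0,4) (0,5) (1,4) (1,5) (2,4) (2,5) (3,4) (3,5) (4,4) (4,5)] -> total=10
Click 2 (3,1) count=3: revealed 1 new [(3,1)] -> total=11
Click 3 (4,2) count=2: revealed 1 new [(4,2)] -> total=12
Click 4 (0,1) count=0: revealed 9 new [(0,0) (0,1) (0,2) (1,0) (1,1) (1,2) (2,0) (2,1) (2,2)] -> total=21

Answer: ###.##
###.##
###.##
.#..##
..#.##
......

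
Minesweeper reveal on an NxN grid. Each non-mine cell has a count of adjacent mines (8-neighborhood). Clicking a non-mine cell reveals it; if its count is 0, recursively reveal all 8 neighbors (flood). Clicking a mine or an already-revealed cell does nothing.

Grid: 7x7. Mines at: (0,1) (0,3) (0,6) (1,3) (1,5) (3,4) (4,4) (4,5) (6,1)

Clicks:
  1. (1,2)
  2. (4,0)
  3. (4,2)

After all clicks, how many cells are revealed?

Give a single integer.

Click 1 (1,2) count=3: revealed 1 new [(1,2)] -> total=1
Click 2 (4,0) count=0: revealed 18 new [(1,0) (1,1) (2,0) (2,1) (2,2) (2,3) (3,0) (3,1) (3,2) (3,3) (4,0) (4,1) (4,2) (4,3) (5,0) (5,1) (5,2) (5,3)] -> total=19
Click 3 (4,2) count=0: revealed 0 new [(none)] -> total=19

Answer: 19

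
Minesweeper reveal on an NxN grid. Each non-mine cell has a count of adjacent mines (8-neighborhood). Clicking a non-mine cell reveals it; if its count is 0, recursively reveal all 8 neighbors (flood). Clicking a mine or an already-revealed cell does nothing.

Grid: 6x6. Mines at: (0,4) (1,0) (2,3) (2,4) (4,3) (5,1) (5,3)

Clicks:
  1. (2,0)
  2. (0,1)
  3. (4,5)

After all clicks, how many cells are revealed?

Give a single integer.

Click 1 (2,0) count=1: revealed 1 new [(2,0)] -> total=1
Click 2 (0,1) count=1: revealed 1 new [(0,1)] -> total=2
Click 3 (4,5) count=0: revealed 6 new [(3,4) (3,5) (4,4) (4,5) (5,4) (5,5)] -> total=8

Answer: 8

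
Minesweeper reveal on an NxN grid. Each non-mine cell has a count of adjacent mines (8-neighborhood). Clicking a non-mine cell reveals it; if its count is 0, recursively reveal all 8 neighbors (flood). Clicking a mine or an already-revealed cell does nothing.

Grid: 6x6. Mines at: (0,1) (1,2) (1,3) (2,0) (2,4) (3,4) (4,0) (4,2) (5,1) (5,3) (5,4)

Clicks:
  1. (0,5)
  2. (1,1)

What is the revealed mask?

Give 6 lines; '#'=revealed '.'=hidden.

Click 1 (0,5) count=0: revealed 4 new [(0,4) (0,5) (1,4) (1,5)] -> total=4
Click 2 (1,1) count=3: revealed 1 new [(1,1)] -> total=5

Answer: ....##
.#..##
......
......
......
......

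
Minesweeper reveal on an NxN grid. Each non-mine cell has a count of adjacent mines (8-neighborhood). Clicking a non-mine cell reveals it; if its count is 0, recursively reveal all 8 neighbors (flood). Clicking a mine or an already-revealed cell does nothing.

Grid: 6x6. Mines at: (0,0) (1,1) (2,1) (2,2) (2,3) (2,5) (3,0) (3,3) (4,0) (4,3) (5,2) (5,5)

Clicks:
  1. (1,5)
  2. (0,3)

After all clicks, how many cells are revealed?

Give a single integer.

Click 1 (1,5) count=1: revealed 1 new [(1,5)] -> total=1
Click 2 (0,3) count=0: revealed 7 new [(0,2) (0,3) (0,4) (0,5) (1,2) (1,3) (1,4)] -> total=8

Answer: 8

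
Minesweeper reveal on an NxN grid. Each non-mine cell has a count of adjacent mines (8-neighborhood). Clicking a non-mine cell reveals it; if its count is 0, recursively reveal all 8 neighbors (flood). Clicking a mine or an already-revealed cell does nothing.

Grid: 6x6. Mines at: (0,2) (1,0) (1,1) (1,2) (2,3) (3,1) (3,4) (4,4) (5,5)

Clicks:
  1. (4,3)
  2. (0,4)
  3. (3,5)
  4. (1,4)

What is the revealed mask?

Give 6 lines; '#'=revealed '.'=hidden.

Answer: ...###
...###
....##
.....#
...#..
......

Derivation:
Click 1 (4,3) count=2: revealed 1 new [(4,3)] -> total=1
Click 2 (0,4) count=0: revealed 8 new [(0,3) (0,4) (0,5) (1,3) (1,4) (1,5) (2,4) (2,5)] -> total=9
Click 3 (3,5) count=2: revealed 1 new [(3,5)] -> total=10
Click 4 (1,4) count=1: revealed 0 new [(none)] -> total=10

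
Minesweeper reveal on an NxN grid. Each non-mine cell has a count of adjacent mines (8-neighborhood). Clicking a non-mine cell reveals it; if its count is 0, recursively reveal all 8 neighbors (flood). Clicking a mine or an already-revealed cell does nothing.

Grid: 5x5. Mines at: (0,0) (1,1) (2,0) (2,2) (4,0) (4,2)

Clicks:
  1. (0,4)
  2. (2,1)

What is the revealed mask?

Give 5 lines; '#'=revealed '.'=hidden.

Answer: ..###
..###
.#.##
...##
...##

Derivation:
Click 1 (0,4) count=0: revealed 12 new [(0,2) (0,3) (0,4) (1,2) (1,3) (1,4) (2,3) (2,4) (3,3) (3,4) (4,3) (4,4)] -> total=12
Click 2 (2,1) count=3: revealed 1 new [(2,1)] -> total=13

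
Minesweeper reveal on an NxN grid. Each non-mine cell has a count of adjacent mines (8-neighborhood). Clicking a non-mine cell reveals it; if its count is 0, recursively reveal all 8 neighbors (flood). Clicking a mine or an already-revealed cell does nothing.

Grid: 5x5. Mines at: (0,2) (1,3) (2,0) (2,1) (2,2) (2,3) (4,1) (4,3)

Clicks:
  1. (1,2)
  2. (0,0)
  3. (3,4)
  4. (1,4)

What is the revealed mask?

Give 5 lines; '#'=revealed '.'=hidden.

Click 1 (1,2) count=5: revealed 1 new [(1,2)] -> total=1
Click 2 (0,0) count=0: revealed 4 new [(0,0) (0,1) (1,0) (1,1)] -> total=5
Click 3 (3,4) count=2: revealed 1 new [(3,4)] -> total=6
Click 4 (1,4) count=2: revealed 1 new [(1,4)] -> total=7

Answer: ##...
###.#
.....
....#
.....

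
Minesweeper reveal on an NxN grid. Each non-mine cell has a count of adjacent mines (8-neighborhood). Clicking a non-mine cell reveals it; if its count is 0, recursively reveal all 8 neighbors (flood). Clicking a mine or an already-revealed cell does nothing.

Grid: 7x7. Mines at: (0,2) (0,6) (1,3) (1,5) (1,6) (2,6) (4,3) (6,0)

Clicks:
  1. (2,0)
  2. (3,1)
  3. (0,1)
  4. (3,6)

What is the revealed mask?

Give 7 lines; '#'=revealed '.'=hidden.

Click 1 (2,0) count=0: revealed 17 new [(0,0) (0,1) (1,0) (1,1) (1,2) (2,0) (2,1) (2,2) (3,0) (3,1) (3,2) (4,0) (4,1) (4,2) (5,0) (5,1) (5,2)] -> total=17
Click 2 (3,1) count=0: revealed 0 new [(none)] -> total=17
Click 3 (0,1) count=1: revealed 0 new [(none)] -> total=17
Click 4 (3,6) count=1: revealed 1 new [(3,6)] -> total=18

Answer: ##.....
###....
###....
###...#
###....
###....
.......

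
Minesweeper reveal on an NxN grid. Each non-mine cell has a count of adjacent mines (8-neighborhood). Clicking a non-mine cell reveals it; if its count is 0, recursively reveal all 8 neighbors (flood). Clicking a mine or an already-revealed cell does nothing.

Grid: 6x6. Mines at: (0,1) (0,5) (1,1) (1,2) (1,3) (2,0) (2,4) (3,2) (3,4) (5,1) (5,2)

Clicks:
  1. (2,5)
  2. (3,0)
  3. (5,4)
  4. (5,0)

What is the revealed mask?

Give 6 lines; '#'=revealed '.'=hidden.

Answer: ......
......
.....#
#.....
...###
#..###

Derivation:
Click 1 (2,5) count=2: revealed 1 new [(2,5)] -> total=1
Click 2 (3,0) count=1: revealed 1 new [(3,0)] -> total=2
Click 3 (5,4) count=0: revealed 6 new [(4,3) (4,4) (4,5) (5,3) (5,4) (5,5)] -> total=8
Click 4 (5,0) count=1: revealed 1 new [(5,0)] -> total=9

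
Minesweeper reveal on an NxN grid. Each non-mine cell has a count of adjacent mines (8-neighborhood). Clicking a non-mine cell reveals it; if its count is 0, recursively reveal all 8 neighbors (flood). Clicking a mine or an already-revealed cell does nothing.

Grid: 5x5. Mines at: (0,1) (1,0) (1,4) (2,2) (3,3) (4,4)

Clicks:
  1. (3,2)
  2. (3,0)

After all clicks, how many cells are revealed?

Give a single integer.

Click 1 (3,2) count=2: revealed 1 new [(3,2)] -> total=1
Click 2 (3,0) count=0: revealed 7 new [(2,0) (2,1) (3,0) (3,1) (4,0) (4,1) (4,2)] -> total=8

Answer: 8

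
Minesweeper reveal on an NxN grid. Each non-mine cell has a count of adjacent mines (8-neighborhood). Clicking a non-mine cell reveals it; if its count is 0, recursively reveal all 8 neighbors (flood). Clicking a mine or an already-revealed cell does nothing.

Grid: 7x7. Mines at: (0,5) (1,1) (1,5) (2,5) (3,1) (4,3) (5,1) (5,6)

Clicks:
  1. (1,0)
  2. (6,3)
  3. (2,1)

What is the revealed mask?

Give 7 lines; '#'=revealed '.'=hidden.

Answer: .......
#......
.#.....
.......
.......
..####.
..####.

Derivation:
Click 1 (1,0) count=1: revealed 1 new [(1,0)] -> total=1
Click 2 (6,3) count=0: revealed 8 new [(5,2) (5,3) (5,4) (5,5) (6,2) (6,3) (6,4) (6,5)] -> total=9
Click 3 (2,1) count=2: revealed 1 new [(2,1)] -> total=10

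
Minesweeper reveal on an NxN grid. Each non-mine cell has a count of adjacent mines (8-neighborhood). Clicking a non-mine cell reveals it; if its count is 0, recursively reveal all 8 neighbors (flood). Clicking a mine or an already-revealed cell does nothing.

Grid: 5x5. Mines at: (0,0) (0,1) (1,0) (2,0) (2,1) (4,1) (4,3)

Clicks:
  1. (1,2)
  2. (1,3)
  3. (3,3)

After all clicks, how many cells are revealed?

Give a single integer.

Click 1 (1,2) count=2: revealed 1 new [(1,2)] -> total=1
Click 2 (1,3) count=0: revealed 11 new [(0,2) (0,3) (0,4) (1,3) (1,4) (2,2) (2,3) (2,4) (3,2) (3,3) (3,4)] -> total=12
Click 3 (3,3) count=1: revealed 0 new [(none)] -> total=12

Answer: 12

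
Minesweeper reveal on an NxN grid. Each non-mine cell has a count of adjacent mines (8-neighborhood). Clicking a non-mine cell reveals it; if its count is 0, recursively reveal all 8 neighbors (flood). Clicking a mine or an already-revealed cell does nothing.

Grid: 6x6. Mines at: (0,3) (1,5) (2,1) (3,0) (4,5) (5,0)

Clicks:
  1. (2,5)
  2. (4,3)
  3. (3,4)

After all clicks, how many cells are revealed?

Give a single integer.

Click 1 (2,5) count=1: revealed 1 new [(2,5)] -> total=1
Click 2 (4,3) count=0: revealed 18 new [(1,2) (1,3) (1,4) (2,2) (2,3) (2,4) (3,1) (3,2) (3,3) (3,4) (4,1) (4,2) (4,3) (4,4) (5,1) (5,2) (5,3) (5,4)] -> total=19
Click 3 (3,4) count=1: revealed 0 new [(none)] -> total=19

Answer: 19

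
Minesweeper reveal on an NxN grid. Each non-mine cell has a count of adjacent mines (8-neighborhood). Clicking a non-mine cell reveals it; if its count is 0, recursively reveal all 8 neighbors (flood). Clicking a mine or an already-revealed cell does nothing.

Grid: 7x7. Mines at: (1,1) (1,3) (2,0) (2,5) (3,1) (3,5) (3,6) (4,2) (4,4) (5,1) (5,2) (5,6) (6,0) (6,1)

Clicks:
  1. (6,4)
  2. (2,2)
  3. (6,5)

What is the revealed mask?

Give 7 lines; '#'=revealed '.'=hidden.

Answer: .......
.......
..#....
.......
.......
...###.
...###.

Derivation:
Click 1 (6,4) count=0: revealed 6 new [(5,3) (5,4) (5,5) (6,3) (6,4) (6,5)] -> total=6
Click 2 (2,2) count=3: revealed 1 new [(2,2)] -> total=7
Click 3 (6,5) count=1: revealed 0 new [(none)] -> total=7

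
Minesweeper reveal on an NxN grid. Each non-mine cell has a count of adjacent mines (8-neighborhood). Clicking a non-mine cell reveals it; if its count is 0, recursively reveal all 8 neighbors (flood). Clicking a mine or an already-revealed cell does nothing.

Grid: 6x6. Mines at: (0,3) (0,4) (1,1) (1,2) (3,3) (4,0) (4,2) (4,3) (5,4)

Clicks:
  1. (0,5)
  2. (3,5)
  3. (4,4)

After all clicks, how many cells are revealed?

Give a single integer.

Answer: 9

Derivation:
Click 1 (0,5) count=1: revealed 1 new [(0,5)] -> total=1
Click 2 (3,5) count=0: revealed 8 new [(1,4) (1,5) (2,4) (2,5) (3,4) (3,5) (4,4) (4,5)] -> total=9
Click 3 (4,4) count=3: revealed 0 new [(none)] -> total=9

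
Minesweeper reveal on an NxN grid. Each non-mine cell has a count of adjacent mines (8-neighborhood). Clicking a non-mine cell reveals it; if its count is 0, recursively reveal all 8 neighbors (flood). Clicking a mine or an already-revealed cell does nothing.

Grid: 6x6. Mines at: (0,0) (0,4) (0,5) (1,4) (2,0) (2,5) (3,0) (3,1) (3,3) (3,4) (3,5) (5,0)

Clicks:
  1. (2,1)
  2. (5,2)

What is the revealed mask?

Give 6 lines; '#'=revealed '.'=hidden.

Click 1 (2,1) count=3: revealed 1 new [(2,1)] -> total=1
Click 2 (5,2) count=0: revealed 10 new [(4,1) (4,2) (4,3) (4,4) (4,5) (5,1) (5,2) (5,3) (5,4) (5,5)] -> total=11

Answer: ......
......
.#....
......
.#####
.#####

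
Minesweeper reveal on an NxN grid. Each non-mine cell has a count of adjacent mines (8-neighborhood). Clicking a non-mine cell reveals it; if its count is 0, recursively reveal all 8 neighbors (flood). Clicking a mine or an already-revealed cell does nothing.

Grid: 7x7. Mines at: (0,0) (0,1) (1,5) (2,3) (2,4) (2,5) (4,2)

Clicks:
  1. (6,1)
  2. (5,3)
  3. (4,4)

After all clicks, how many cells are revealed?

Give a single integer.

Answer: 33

Derivation:
Click 1 (6,1) count=0: revealed 33 new [(1,0) (1,1) (1,2) (2,0) (2,1) (2,2) (3,0) (3,1) (3,2) (3,3) (3,4) (3,5) (3,6) (4,0) (4,1) (4,3) (4,4) (4,5) (4,6) (5,0) (5,1) (5,2) (5,3) (5,4) (5,5) (5,6) (6,0) (6,1) (6,2) (6,3) (6,4) (6,5) (6,6)] -> total=33
Click 2 (5,3) count=1: revealed 0 new [(none)] -> total=33
Click 3 (4,4) count=0: revealed 0 new [(none)] -> total=33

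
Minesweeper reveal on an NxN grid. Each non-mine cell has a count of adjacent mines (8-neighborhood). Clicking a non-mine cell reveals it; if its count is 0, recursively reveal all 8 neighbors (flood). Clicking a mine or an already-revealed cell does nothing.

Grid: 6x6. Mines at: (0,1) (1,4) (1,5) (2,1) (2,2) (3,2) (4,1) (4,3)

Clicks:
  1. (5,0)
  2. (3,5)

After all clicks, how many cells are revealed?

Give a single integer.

Answer: 9

Derivation:
Click 1 (5,0) count=1: revealed 1 new [(5,0)] -> total=1
Click 2 (3,5) count=0: revealed 8 new [(2,4) (2,5) (3,4) (3,5) (4,4) (4,5) (5,4) (5,5)] -> total=9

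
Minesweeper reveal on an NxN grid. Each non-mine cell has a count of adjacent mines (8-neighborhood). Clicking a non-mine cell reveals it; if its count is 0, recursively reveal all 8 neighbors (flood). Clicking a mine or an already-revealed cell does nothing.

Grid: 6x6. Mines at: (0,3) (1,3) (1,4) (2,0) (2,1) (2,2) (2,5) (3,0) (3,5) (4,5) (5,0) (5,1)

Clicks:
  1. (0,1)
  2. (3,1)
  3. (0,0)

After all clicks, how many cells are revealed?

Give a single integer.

Click 1 (0,1) count=0: revealed 6 new [(0,0) (0,1) (0,2) (1,0) (1,1) (1,2)] -> total=6
Click 2 (3,1) count=4: revealed 1 new [(3,1)] -> total=7
Click 3 (0,0) count=0: revealed 0 new [(none)] -> total=7

Answer: 7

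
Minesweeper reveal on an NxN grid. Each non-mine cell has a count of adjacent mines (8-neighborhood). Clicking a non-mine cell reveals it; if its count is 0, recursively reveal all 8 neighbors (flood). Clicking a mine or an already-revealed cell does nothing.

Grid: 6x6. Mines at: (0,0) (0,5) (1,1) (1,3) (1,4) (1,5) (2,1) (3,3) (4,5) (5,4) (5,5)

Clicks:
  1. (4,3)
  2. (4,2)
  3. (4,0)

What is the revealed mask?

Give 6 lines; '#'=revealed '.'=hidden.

Click 1 (4,3) count=2: revealed 1 new [(4,3)] -> total=1
Click 2 (4,2) count=1: revealed 1 new [(4,2)] -> total=2
Click 3 (4,0) count=0: revealed 9 new [(3,0) (3,1) (3,2) (4,0) (4,1) (5,0) (5,1) (5,2) (5,3)] -> total=11

Answer: ......
......
......
###...
####..
####..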